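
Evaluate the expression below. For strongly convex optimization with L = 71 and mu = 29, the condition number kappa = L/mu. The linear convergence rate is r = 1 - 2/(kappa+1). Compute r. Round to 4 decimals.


Step 1: Compute the condition number.
kappa = L/mu = 71/29 = 2.4483
Step 2: Compute the convergence rate.
r = 1 - 2/(kappa + 1) = 1 - 2*mu/(L + mu) = (L - mu)/(L + mu) = 42/100 = 0.42


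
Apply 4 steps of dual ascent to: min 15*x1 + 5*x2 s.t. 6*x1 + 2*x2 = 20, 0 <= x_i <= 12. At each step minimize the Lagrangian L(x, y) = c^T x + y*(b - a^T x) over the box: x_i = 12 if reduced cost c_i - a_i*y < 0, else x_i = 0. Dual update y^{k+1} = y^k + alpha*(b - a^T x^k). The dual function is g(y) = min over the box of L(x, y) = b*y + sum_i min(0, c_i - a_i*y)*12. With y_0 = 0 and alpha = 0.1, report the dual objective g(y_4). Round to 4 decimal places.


Dual ascent for LP: min 15*x1 + 5*x2, 6*x1 + 2*x2 = 20, 0 <= x_i <= 12
Step 1: y^k = 0.0, reduced costs: (15.0, 5.0)
  x^k = (0.0, 0.0), subgradient = b - a^T x = 20.0
  y^{k+1} = 0.0 + 0.1*20.0 = 2.0
Step 2: y^k = 2.0, reduced costs: (3.0, 1.0)
  x^k = (0.0, 0.0), subgradient = b - a^T x = 20.0
  y^{k+1} = 2.0 + 0.1*20.0 = 4.0
Step 3: y^k = 4.0, reduced costs: (-9.0, -3.0)
  x^k = (12.0, 12.0), subgradient = b - a^T x = -76.0
  y^{k+1} = 4.0 + 0.1*-76.0 = -3.6
Step 4: y^k = -3.6, reduced costs: (36.6, 12.2)
  x^k = (0.0, 0.0), subgradient = b - a^T x = 20.0
  y^{k+1} = -3.6 + 0.1*20.0 = -1.6
Dual objective at y_4 = -1.6: reduced costs (24.6, 8.2), box minimizer x = (0.0, 0.0)
g(y_4) = b*y + (c1 - a1*y)*x1 + (c2 - a2*y)*x2 = 20*(-1.6) + 24.6*0.0 + 8.2*0.0 = -32.0 + 0.0 + 0.0 = -32.0


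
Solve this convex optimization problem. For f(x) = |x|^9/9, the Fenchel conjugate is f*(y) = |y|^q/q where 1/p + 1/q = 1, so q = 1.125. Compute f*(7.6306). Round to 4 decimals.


The conjugate exponent q satisfies 1/p + 1/q = 1.
p = 9, so q = 9/(9 - 1) = 1.125
|y|^q = 7.6306^1.125 = 9.8374
f*(7.6306) = 9.8374 / 1.125 = 8.7443


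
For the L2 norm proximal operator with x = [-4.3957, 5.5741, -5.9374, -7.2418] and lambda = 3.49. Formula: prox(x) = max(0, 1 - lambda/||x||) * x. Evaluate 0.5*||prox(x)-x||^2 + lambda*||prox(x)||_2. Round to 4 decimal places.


Step 1: Compute ||x||.
||x|| = 11.7511
Step 2: Compute scaling factor.
scale = max(0, 1 - 3.49/11.7511) = 0.703
Step 3: prox(x) = [-3.0902, 3.9186, -4.174, -5.091]
||prox(x)|| = 8.2611
Step 4: Proximal objective.
0.5*||prox-x||^2 = 6.0901
lambda*||prox|| = 28.8312
Total = 34.9214


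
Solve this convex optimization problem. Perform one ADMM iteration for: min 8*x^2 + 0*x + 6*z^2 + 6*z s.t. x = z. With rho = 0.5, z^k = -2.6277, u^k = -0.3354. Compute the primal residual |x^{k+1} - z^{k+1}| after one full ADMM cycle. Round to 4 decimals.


ADMM iteration with rho = 0.5, z^k = -2.6277, u^k = -0.3354
Step 1: x-update.
Minimize 8*x^2 + 0*x + (0.5/2)*(x + 2.6277 - 0.3354)^2
FOC: (2*8 + 0.5)*x = 0 + 0.5*(-2.6277 + 0.3354)
x^{k+1} = -0.0695
Step 2: z-update.
Minimize 6*z^2 + 6*z + (0.5/2)*(-0.0695 - z - 0.3354)^2
FOC: (2*6 + 0.5)*z = -6 + 0.5*(-0.0695 - 0.3354)
z^{k+1} = -0.4962
Step 3: u-update.
u^{k+1} = -0.3354 - 0.0695 + 0.4962 = 0.0913
Step 4: Primal residual = |-0.0695 + 0.4962| = 0.4267


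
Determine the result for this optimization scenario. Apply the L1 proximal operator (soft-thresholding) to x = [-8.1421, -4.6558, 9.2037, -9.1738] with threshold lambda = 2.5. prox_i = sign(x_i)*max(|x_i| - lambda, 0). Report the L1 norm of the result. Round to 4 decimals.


Soft-thresholding with lambda = 2.5:
prox(-8.1421) = sign(-8.1421)*max(|-8.1421| - 2.5, 0) = -5.6421
prox(-4.6558) = sign(-4.6558)*max(|-4.6558| - 2.5, 0) = -2.1558
prox(9.2037) = sign(9.2037)*max(|9.2037| - 2.5, 0) = 6.7037
prox(-9.1738) = sign(-9.1738)*max(|-9.1738| - 2.5, 0) = -6.6738
prox(x) = [-5.6421, -2.1558, 6.7037, -6.6738]
||prox(x)||_1 = 5.6421 + 2.1558 + 6.7037 + 6.6738 = 21.1754


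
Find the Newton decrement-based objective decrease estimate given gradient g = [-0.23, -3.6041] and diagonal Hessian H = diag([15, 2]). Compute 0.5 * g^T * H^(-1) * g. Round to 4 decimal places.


Step 1: H is diagonal, so H^(-1) * g = [-0.0153, -1.8021].
Step 2: g^T H^(-1) g = sum_i g_i^2 / H_ii
  = (-0.23)^2/15 + (-3.6041)^2/2
  = 0.0035 + 6.4948 = 6.4983
Step 3: Objective decrease = 0.5 * g^T H^(-1) g = 3.2491


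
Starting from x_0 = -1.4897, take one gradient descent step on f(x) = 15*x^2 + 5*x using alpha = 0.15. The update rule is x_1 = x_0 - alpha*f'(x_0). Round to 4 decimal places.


We compute the gradient at x_0 and apply the update.
f'(x) = 30*x + 5
f'(-1.4897) = 30*-1.4897 + 5 = -39.691
x_1 = -1.4897 - 0.15*-39.691 = 4.464


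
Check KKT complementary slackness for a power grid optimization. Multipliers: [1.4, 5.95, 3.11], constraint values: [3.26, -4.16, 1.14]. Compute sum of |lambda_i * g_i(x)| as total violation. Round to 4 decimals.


KKT complementary slackness check:
lambda_1 * g_1 = 1.4 * 3.26 = 4.564
lambda_2 * g_2 = 5.95 * -4.16 = -24.752
lambda_3 * g_3 = 3.11 * 1.14 = 3.5454
Total violation = 4.564 + 24.752 + 3.5454 = 32.8614


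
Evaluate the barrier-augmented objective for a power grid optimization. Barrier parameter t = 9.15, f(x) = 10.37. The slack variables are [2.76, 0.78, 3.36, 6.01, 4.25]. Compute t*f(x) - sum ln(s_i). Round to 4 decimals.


Step 1: Compute log-barrier.
ln values: [1.0152, -0.2485, 1.2119, 1.7934, 1.4469]
phi = -(1.0152 - 0.2485 + 1.2119 + 1.7934 + 1.4469) = -5.2191
Step 2: Compute augmented objective.
t*f(x) = 9.15*10.37 = 94.8855
Total = 94.8855 - 5.2191 = 89.6664


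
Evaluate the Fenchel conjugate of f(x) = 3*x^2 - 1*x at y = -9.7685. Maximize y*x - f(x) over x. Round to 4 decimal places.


f*(y) = sup_x {y*x - a*x^2 - b*x} = sup_x {(y-b)*x - a*x^2}
FOC: (y - b) - 2a*x = 0 => x* = (y - b)/(2a)
x* = (-9.7685 + 1)/(2*3) = -1.4614
f*(-9.7685) = (y-b)^2/(4a) = (-9.7685 + 1)^2/(4*3)
= 76.8866/12 = 6.4072


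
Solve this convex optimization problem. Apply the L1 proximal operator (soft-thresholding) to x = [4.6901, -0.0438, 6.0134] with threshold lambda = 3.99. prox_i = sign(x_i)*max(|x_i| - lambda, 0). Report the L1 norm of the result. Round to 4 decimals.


Soft-thresholding with lambda = 3.99:
prox(4.6901) = sign(4.6901)*max(|4.6901| - 3.99, 0) = 0.7001
prox(-0.0438) = sign(-0.0438)*max(|-0.0438| - 3.99, 0) = 0.0
prox(6.0134) = sign(6.0134)*max(|6.0134| - 3.99, 0) = 2.0234
prox(x) = [0.7001, 0.0, 2.0234]
||prox(x)||_1 = 0.7001 + 0.0 + 2.0234 = 2.7235


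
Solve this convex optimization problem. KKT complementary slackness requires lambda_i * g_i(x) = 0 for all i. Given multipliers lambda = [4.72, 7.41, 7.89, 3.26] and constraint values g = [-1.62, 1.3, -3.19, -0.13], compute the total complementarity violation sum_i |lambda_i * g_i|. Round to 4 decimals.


KKT complementary slackness check:
lambda_1 * g_1 = 4.72 * -1.62 = -7.6464
lambda_2 * g_2 = 7.41 * 1.3 = 9.633
lambda_3 * g_3 = 7.89 * -3.19 = -25.1691
lambda_4 * g_4 = 3.26 * -0.13 = -0.4238
Total violation = 7.6464 + 9.633 + 25.1691 + 0.4238 = 42.8723


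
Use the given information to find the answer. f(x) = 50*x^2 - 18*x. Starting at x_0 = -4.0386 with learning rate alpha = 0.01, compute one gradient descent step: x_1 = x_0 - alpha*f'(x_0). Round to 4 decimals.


We compute the gradient at x_0 and apply the update.
f'(x) = 100*x - 18
f'(-4.0386) = 100*-4.0386 - 18 = -421.86
x_1 = -4.0386 - 0.01*-421.86 = 0.18


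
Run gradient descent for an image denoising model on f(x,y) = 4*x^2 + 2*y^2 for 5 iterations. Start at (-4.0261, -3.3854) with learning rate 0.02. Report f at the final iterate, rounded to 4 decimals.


Gradient descent on f(x,y) = 4*x^2 + 2*y^2.
Starting point: (-4.0261, -3.3854), alpha = 0.02
Step 1: grad_x = 2*4*-4.0261 = -32.2088, grad_y = 2*2*-3.3854 = -13.5416
  x_1 = -4.0261 - 0.02*-32.2088 = -3.3819
  y_1 = -3.3854 - 0.02*-13.5416 = -3.1146
Step 2: grad_x = 2*4*-3.3819 = -27.0554, grad_y = 2*2*-3.1146 = -12.4583
  x_2 = -3.3819 - 0.02*-27.0554 = -2.8408
  y_2 = -3.1146 - 0.02*-12.4583 = -2.8654
Step 3: grad_x = 2*4*-2.8408 = -22.7265, grad_y = 2*2*-2.8654 = -11.4616
  x_3 = -2.8408 - 0.02*-22.7265 = -2.3863
  y_3 = -2.8654 - 0.02*-11.4616 = -2.6362
Step 4: grad_x = 2*4*-2.3863 = -19.0903, grad_y = 2*2*-2.6362 = -10.5447
  x_4 = -2.3863 - 0.02*-19.0903 = -2.0045
  y_4 = -2.6362 - 0.02*-10.5447 = -2.4253
Step 5: grad_x = 2*4*-2.0045 = -16.0358, grad_y = 2*2*-2.4253 = -9.7011
  x_5 = -2.0045 - 0.02*-16.0358 = -1.6838
  y_5 = -2.4253 - 0.02*-9.7011 = -2.2313
f(-1.6838, -2.2313) = 4*(-1.6838)^2 + 2*(-2.2313)^2 = 21.2972


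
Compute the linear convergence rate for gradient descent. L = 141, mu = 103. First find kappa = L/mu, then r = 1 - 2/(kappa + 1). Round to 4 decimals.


Step 1: Compute the condition number.
kappa = L/mu = 141/103 = 1.3689
Step 2: Compute the convergence rate.
r = 1 - 2/(kappa + 1) = 1 - 2*mu/(L + mu) = (L - mu)/(L + mu) = 38/244 = 0.1557


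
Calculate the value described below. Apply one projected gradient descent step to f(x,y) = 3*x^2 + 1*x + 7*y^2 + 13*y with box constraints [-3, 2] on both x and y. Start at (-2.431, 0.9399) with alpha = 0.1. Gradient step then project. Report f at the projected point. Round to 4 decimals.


Step 1: Compute gradient at (-2.431, 0.9399).
grad_x = 2*3*-2.431 + 1 = -13.586
grad_y = 2*7*0.9399 + 13 = 26.1586
Step 2: Gradient step.
x_raw = -2.431 - 0.1*-13.586 = -1.0724
y_raw = 0.9399 - 0.1*26.1586 = -1.676
Step 3: Project onto [-3, 2].
x_proj = clip(-1.0724) = -1.0724
y_proj = clip(-1.676) = -1.676
Step 4: Evaluate f.
f(-1.0724, -1.676) = 0.2521


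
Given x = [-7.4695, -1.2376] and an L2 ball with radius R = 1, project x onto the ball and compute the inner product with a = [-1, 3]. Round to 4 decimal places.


Step 1: Compute ||x|| (intermediates to 6 decimals).
||x|| = sqrt((-7.4695)^2 + (-1.2376)^2) = 7.571333
Step 2: Project.
Since ||x|| > R, scale = R/||x|| = 1/7.571333 = 0.132077, proj(x) = scale * x
proj(x) = [-0.986549, -0.163458]
Step 3: Dot product.
a^T * proj(x) = -1*(-0.986549) + 3*(-0.163458) = 0.4962


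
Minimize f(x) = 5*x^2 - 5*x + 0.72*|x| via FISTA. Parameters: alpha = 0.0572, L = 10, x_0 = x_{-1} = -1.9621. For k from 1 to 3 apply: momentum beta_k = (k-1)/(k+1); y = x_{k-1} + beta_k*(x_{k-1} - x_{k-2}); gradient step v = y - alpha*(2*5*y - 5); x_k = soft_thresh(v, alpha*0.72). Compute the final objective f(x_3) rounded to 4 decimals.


FISTA on f(x) = 5*x^2 - 5*x + 0.72*|x|
L = 10, alpha = 0.0572
Iteration 1: beta = 0.0, y = -1.9621 + 0.0*(-1.9621 + 1.9621) = -1.9621
  grad(y) = -24.621, v = y - alpha*grad = -0.5538
  prox(v) = soft_thresh(-0.5538, 0.0412) = -0.5126
Iteration 2: beta = 0.3333, y = -0.5126 + 0.3333*(-0.5126 + 1.9621) = -0.0294
  grad(y) = -5.2943, v = y - alpha*grad = 0.2734
  prox(v) = soft_thresh(0.2734, 0.0412) = 0.2322
Iteration 3: beta = 0.5, y = 0.2322 + 0.5*(0.2322 + 0.5126) = 0.6046
  grad(y) = 1.0463, v = y - alpha*grad = 0.5448
  prox(v) = soft_thresh(0.5448, 0.0412) = 0.5036
f(x_3) = 5*0.5036^2 - 5*0.5036 + 0.72*|0.5036| = -0.8873


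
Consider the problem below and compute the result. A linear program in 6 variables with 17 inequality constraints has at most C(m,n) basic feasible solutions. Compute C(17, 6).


Each vertex corresponds to some choice of n active constraints out of m, so the number of vertices is at most C(m, n) = m! / (n!(m-n)!).
m = 17, n = 6
Numerator: 17 * 16 * 15 * 14 * 13 * 12
Denominator: 6! = 720
C(17, 6) = 12376


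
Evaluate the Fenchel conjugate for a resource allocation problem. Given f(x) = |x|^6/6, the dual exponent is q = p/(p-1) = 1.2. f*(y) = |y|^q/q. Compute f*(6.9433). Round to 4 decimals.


The conjugate exponent q satisfies 1/p + 1/q = 1.
p = 6, so q = 6/(6 - 1) = 1.2
|y|^q = 6.9433^1.2 = 10.2301
f*(6.9433) = 10.2301 / 1.2 = 8.5251


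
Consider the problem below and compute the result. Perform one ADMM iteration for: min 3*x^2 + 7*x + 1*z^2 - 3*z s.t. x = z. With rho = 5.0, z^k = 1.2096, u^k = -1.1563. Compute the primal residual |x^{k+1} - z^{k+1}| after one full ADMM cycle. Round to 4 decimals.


ADMM iteration with rho = 5.0, z^k = 1.2096, u^k = -1.1563
Step 1: x-update.
Minimize 3*x^2 + 7*x + (5.0/2)*(x - 1.2096 - 1.1563)^2
FOC: (2*3 + 5.0)*x = -7 + 5.0*(1.2096 + 1.1563)
x^{k+1} = 0.439
Step 2: z-update.
Minimize 1*z^2 - 3*z + (5.0/2)*(0.439 - z - 1.1563)^2
FOC: (2*1 + 5.0)*z = 3 + 5.0*(0.439 - 1.1563)
z^{k+1} = -0.0838
Step 3: u-update.
u^{k+1} = -1.1563 + 0.439 + 0.0838 = -0.6335
Step 4: Primal residual = |0.439 + 0.0838| = 0.5228


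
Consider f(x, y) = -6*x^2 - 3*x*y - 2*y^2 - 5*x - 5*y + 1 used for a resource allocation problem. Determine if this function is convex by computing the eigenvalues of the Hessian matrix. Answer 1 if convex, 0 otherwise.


The Hessian of f(x,y) = -6*x^2 - 3*x*y - 2*y^2 - 5*x - 5*y + 1 is:
H = [[-12, -3], [-3, -4]]
Trace = -12 - 4 = -16
Determinant = -12*-4 - (-3)^2 = 39
Discriminant = (-16)^2 - 4*39 = 100.0
Eigenvalues: lambda_1 = -13.0, lambda_2 = -3.0
The function is not convex.

0


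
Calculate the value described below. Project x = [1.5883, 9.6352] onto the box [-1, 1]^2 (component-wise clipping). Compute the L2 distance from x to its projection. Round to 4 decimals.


Project each component onto [-1, 1].
clip(1.5883) = 1.0, clip(9.6352) = 1.0
Projection = [1.0, 1.0]
Squared diffs: [0.3461, 74.5667]
Distance = sqrt(74.9128) = 8.6552


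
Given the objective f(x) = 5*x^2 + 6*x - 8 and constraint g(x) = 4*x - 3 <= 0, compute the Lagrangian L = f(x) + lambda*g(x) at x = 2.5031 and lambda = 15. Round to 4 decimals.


Step 1: Evaluate f(x).
f(2.5031) = 5*2.5031^2 + 6*2.5031 - 8 = 38.3461
Step 2: Evaluate g(x).
g(2.5031) = 4*2.5031 - 3 = 7.0124
Step 3: Compute Lagrangian.
L = 38.3461 + 15*7.0124 = 143.5321


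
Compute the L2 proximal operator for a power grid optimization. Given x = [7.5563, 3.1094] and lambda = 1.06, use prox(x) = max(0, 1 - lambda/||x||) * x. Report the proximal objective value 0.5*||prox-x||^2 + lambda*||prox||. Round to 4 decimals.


Step 1: Compute ||x||.
||x|| = 8.171
Step 2: Compute scaling factor.
scale = max(0, 1 - 1.06/8.171) = 0.8703
Step 3: prox(x) = [6.576, 2.706]
||prox(x)|| = 7.111
Step 4: Proximal objective.
0.5*||prox-x||^2 = 0.5618
lambda*||prox|| = 7.5377
Total = 8.0995


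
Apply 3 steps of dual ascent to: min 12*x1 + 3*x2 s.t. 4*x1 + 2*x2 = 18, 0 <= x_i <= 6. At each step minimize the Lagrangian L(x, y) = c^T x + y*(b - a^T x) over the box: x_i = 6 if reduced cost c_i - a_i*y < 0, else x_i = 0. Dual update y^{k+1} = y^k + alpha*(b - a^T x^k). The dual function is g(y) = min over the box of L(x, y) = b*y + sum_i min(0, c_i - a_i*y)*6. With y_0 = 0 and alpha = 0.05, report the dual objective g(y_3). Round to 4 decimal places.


Dual ascent for LP: min 12*x1 + 3*x2, 4*x1 + 2*x2 = 18, 0 <= x_i <= 6
Step 1: y^k = 0.0, reduced costs: (12.0, 3.0)
  x^k = (0.0, 0.0), subgradient = b - a^T x = 18.0
  y^{k+1} = 0.0 + 0.05*18.0 = 0.9
Step 2: y^k = 0.9, reduced costs: (8.4, 1.2)
  x^k = (0.0, 0.0), subgradient = b - a^T x = 18.0
  y^{k+1} = 0.9 + 0.05*18.0 = 1.8
Step 3: y^k = 1.8, reduced costs: (4.8, -0.6)
  x^k = (0.0, 6.0), subgradient = b - a^T x = 6.0
  y^{k+1} = 1.8 + 0.05*6.0 = 2.1
Dual objective at y_3 = 2.1: reduced costs (3.6, -1.2), box minimizer x = (0.0, 6.0)
g(y_3) = b*y + (c1 - a1*y)*x1 + (c2 - a2*y)*x2 = 18*2.1 + 3.6*0.0 + (-1.2)*6.0 = 37.8 + 0.0 - 7.2 = 30.6


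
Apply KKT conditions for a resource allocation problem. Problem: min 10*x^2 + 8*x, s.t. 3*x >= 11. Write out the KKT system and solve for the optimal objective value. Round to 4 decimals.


Step 1: Try lambda = 0 (constraint inactive).
x_unc = -8/(2*10) = -0.4
Check: 3*-0.4 = -1.2 < 11 -- violated!
Step 2: Constraint must be active: 3*x = 11
x* = 11/3 = 3.6667 (rounded; the exact value 11/3 is used below)
lambda = (2*10*(11/3) + 8)/3 = 27.1111
Step 3: Compute optimal value.
f(x*) = 10*(11/3)^2 + 8*(11/3) = 163.7778


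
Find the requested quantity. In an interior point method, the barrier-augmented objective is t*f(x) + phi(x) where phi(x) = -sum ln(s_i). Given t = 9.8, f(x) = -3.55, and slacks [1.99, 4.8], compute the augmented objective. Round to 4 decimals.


Step 1: Compute log-barrier.
ln values: [0.6881, 1.5686]
phi = -(0.6881 + 1.5686) = -2.2568
Step 2: Compute augmented objective.
t*f(x) = 9.8*-3.55 = -34.79
Total = -34.79 - 2.2568 = -37.0468


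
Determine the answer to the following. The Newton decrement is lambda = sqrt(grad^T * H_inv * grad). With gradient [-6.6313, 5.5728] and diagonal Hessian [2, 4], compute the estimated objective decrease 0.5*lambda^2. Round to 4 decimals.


Step 1: H is diagonal, so H^(-1) * g = [-3.3157, 1.3932].
Step 2: g^T H^(-1) g = sum_i g_i^2 / H_ii
  = (-6.6313)^2/2 + (5.5728)^2/4
  = 21.9871 + 7.764 = 29.7511
Step 3: Objective decrease = 0.5 * g^T H^(-1) g = 14.8755


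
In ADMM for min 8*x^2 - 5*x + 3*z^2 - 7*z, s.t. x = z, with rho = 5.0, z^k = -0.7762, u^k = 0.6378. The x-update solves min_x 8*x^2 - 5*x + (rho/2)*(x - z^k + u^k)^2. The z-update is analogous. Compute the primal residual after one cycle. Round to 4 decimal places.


ADMM iteration with rho = 5.0, z^k = -0.7762, u^k = 0.6378
Step 1: x-update.
Minimize 8*x^2 - 5*x + (5.0/2)*(x + 0.7762 + 0.6378)^2
FOC: (2*8 + 5.0)*x = 5 + 5.0*(-0.7762 - 0.6378)
x^{k+1} = -0.0986
Step 2: z-update.
Minimize 3*z^2 - 7*z + (5.0/2)*(-0.0986 - z + 0.6378)^2
FOC: (2*3 + 5.0)*z = 7 + 5.0*(-0.0986 + 0.6378)
z^{k+1} = 0.8815
Step 3: u-update.
u^{k+1} = 0.6378 - 0.0986 - 0.8815 = -0.3422
Step 4: Primal residual = |-0.0986 - 0.8815| = 0.98


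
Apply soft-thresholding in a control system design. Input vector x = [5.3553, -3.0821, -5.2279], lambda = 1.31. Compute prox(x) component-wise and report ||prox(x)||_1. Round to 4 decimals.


Soft-thresholding with lambda = 1.31:
prox(5.3553) = sign(5.3553)*max(|5.3553| - 1.31, 0) = 4.0453
prox(-3.0821) = sign(-3.0821)*max(|-3.0821| - 1.31, 0) = -1.7721
prox(-5.2279) = sign(-5.2279)*max(|-5.2279| - 1.31, 0) = -3.9179
prox(x) = [4.0453, -1.7721, -3.9179]
||prox(x)||_1 = 4.0453 + 1.7721 + 3.9179 = 9.7353


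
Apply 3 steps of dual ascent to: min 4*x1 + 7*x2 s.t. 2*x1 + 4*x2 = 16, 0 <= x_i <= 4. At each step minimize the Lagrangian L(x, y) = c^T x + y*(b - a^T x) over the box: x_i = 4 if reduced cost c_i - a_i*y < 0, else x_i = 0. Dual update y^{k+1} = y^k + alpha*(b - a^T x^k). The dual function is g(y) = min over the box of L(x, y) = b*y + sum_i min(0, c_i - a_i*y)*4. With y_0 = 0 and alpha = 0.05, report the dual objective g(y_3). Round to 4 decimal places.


Dual ascent for LP: min 4*x1 + 7*x2, 2*x1 + 4*x2 = 16, 0 <= x_i <= 4
Step 1: y^k = 0.0, reduced costs: (4.0, 7.0)
  x^k = (0.0, 0.0), subgradient = b - a^T x = 16.0
  y^{k+1} = 0.0 + 0.05*16.0 = 0.8
Step 2: y^k = 0.8, reduced costs: (2.4, 3.8)
  x^k = (0.0, 0.0), subgradient = b - a^T x = 16.0
  y^{k+1} = 0.8 + 0.05*16.0 = 1.6
Step 3: y^k = 1.6, reduced costs: (0.8, 0.6)
  x^k = (0.0, 0.0), subgradient = b - a^T x = 16.0
  y^{k+1} = 1.6 + 0.05*16.0 = 2.4
Dual objective at y_3 = 2.4: reduced costs (-0.8, -2.6), box minimizer x = (4.0, 4.0)
g(y_3) = b*y + (c1 - a1*y)*x1 + (c2 - a2*y)*x2 = 16*2.4 + (-0.8)*4.0 + (-2.6)*4.0 = 38.4 - 3.2 - 10.4 = 24.8


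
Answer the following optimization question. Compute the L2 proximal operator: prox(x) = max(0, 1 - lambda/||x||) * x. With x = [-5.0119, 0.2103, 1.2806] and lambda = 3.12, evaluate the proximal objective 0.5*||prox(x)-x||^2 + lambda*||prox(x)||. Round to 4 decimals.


Step 1: Compute ||x||.
||x|| = 5.1772
Step 2: Compute scaling factor.
scale = max(0, 1 - 3.12/5.1772) = 0.3974
Step 3: prox(x) = [-1.9915, 0.0836, 0.5089]
||prox(x)|| = 2.0572
Step 4: Proximal objective.
0.5*||prox-x||^2 = 4.8672
lambda*||prox|| = 6.4185
Total = 11.2856


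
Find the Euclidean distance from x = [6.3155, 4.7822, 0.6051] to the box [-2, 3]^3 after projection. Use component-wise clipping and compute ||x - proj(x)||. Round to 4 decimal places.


Project each component onto [-2, 3].
clip(6.3155) = 3.0, clip(4.7822) = 3.0, clip(0.6051) = 0.6051
Projection = [3.0, 3.0, 0.6051]
Squared diffs: [10.9925, 3.1762, 0.0]
Distance = sqrt(14.1687) = 3.7641


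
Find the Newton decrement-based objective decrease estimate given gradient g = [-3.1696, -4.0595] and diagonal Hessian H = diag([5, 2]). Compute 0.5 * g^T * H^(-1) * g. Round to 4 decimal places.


Step 1: H is diagonal, so H^(-1) * g = [-0.6339, -2.0298].
Step 2: g^T H^(-1) g = sum_i g_i^2 / H_ii
  = (-3.1696)^2/5 + (-4.0595)^2/2
  = 2.0093 + 8.2398 = 10.249
Step 3: Objective decrease = 0.5 * g^T H^(-1) g = 5.1245


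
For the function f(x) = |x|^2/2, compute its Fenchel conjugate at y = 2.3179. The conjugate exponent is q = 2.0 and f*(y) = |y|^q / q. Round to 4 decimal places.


The conjugate exponent q satisfies 1/p + 1/q = 1.
p = 2, so q = 2/(2 - 1) = 2.0
|y|^q = 2.3179^2.0 = 5.3727
f*(2.3179) = 5.3727 / 2.0 = 2.6863


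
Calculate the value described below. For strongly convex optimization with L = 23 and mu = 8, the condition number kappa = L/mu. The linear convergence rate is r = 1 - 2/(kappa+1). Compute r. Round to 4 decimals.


Step 1: Compute the condition number.
kappa = L/mu = 23/8 = 2.875
Step 2: Compute the convergence rate.
r = 1 - 2/(kappa + 1) = 1 - 2*mu/(L + mu) = (L - mu)/(L + mu) = 15/31 = 0.4839


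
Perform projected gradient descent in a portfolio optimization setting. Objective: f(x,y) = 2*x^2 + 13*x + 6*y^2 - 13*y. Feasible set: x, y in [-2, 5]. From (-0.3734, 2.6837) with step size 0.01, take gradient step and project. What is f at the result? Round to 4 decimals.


Step 1: Compute gradient at (-0.3734, 2.6837).
grad_x = 2*2*-0.3734 + 13 = 11.5064
grad_y = 2*6*2.6837 - 13 = 19.2044
Step 2: Gradient step.
x_raw = -0.3734 - 0.01*11.5064 = -0.4885
y_raw = 2.6837 - 0.01*19.2044 = 2.4917
Step 3: Project onto [-2, 5].
x_proj = clip(-0.4885) = -0.4885
y_proj = clip(2.4917) = 2.4917
Step 4: Evaluate f.
f(-0.4885, 2.4917) = -1.0143


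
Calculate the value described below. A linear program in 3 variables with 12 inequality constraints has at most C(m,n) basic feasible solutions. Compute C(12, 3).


Each vertex corresponds to some choice of n active constraints out of m, so the number of vertices is at most C(m, n) = m! / (n!(m-n)!).
m = 12, n = 3
Numerator: 12 * 11 * 10
Denominator: 3! = 6
C(12, 3) = 220


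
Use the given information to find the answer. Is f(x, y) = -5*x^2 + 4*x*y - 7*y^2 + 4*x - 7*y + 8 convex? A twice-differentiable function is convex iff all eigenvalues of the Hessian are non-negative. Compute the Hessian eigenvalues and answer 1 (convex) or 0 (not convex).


The Hessian of f(x,y) = -5*x^2 + 4*x*y - 7*y^2 + 4*x - 7*y + 8 is:
H = [[-10, 4], [4, -14]]
Trace = -10 - 14 = -24
Determinant = -10*-14 - (4)^2 = 124
Discriminant = (-24)^2 - 4*124 = 80.0
Eigenvalues: lambda_1 = -16.4721, lambda_2 = -7.5279
The function is not convex.

0


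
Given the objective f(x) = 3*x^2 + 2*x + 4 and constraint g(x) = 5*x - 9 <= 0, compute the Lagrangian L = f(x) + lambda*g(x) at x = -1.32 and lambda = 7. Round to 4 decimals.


Step 1: Evaluate f(x).
f(-1.32) = 3*(-1.32)^2 + 2*(-1.32) + 4 = 6.5872
Step 2: Evaluate g(x).
g(-1.32) = 5*-1.32 - 9 = -15.6
Step 3: Compute Lagrangian.
L = 6.5872 + 7*-15.6 = -102.6128


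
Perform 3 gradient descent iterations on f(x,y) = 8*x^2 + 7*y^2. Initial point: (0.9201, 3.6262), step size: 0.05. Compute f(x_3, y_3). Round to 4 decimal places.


Gradient descent on f(x,y) = 8*x^2 + 7*y^2.
Starting point: (0.9201, 3.6262), alpha = 0.05
Step 1: grad_x = 2*8*0.9201 = 14.7216, grad_y = 2*7*3.6262 = 50.7668
  x_1 = 0.9201 - 0.05*14.7216 = 0.184
  y_1 = 3.6262 - 0.05*50.7668 = 1.0879
Step 2: grad_x = 2*8*0.184 = 2.9443, grad_y = 2*7*1.0879 = 15.23
  x_2 = 0.184 - 0.05*2.9443 = 0.0368
  y_2 = 1.0879 - 0.05*15.23 = 0.3264
Step 3: grad_x = 2*8*0.0368 = 0.5889, grad_y = 2*7*0.3264 = 4.569
  x_3 = 0.0368 - 0.05*0.5889 = 0.0074
  y_3 = 0.3264 - 0.05*4.569 = 0.0979
f(0.0074, 0.0979) = 8*0.0074^2 + 7*0.0979^2 = 0.0675


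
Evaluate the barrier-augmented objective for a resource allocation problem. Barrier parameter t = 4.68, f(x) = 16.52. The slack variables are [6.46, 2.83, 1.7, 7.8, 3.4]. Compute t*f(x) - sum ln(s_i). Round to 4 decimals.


Step 1: Compute log-barrier.
ln values: [1.8656, 1.0403, 0.5306, 2.0541, 1.2238]
phi = -(1.8656 + 1.0403 + 0.5306 + 2.0541 + 1.2238) = -6.7144
Step 2: Compute augmented objective.
t*f(x) = 4.68*16.52 = 77.3136
Total = 77.3136 - 6.7144 = 70.5992


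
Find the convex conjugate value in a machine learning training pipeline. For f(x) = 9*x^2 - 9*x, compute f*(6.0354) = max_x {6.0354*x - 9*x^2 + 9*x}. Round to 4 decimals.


f*(y) = sup_x {y*x - a*x^2 - b*x} = sup_x {(y-b)*x - a*x^2}
FOC: (y - b) - 2a*x = 0 => x* = (y - b)/(2a)
x* = (6.0354 + 9)/(2*9) = 0.8353
f*(6.0354) = (y-b)^2/(4a) = (6.0354 + 9)^2/(4*9)
= 226.0633/36 = 6.2795


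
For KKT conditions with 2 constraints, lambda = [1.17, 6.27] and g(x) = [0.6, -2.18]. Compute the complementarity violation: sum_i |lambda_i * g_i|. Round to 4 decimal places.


KKT complementary slackness check:
lambda_1 * g_1 = 1.17 * 0.6 = 0.702
lambda_2 * g_2 = 6.27 * -2.18 = -13.6686
Total violation = 0.702 + 13.6686 = 14.3706


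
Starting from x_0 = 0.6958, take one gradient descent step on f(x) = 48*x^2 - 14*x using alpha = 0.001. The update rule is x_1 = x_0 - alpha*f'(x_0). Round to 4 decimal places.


We compute the gradient at x_0 and apply the update.
f'(x) = 96*x - 14
f'(0.6958) = 96*0.6958 - 14 = 52.7968
x_1 = 0.6958 - 0.001*52.7968 = 0.643


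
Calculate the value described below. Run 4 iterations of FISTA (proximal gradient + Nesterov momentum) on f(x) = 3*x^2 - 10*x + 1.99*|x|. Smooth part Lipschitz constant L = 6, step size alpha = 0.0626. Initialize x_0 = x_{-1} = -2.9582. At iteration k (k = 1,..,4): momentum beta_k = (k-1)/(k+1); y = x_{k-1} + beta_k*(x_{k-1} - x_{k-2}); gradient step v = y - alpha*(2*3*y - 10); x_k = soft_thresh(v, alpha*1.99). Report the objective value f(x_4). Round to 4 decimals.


FISTA on f(x) = 3*x^2 - 10*x + 1.99*|x|
L = 6, alpha = 0.0626
Iteration 1: beta = 0.0, y = -2.9582 + 0.0*(-2.9582 + 2.9582) = -2.9582
  grad(y) = -27.7492, v = y - alpha*grad = -1.2211
  prox(v) = soft_thresh(-1.2211, 0.1246) = -1.0965
Iteration 2: beta = 0.3333, y = -1.0965 + 0.3333*(-1.0965 + 2.9582) = -0.476
  grad(y) = -12.8558, v = y - alpha*grad = 0.3288
  prox(v) = soft_thresh(0.3288, 0.1246) = 0.2042
Iteration 3: beta = 0.5, y = 0.2042 + 0.5*(0.2042 + 1.0965) = 0.8546
  grad(y) = -4.8723, v = y - alpha*grad = 1.1596
  prox(v) = soft_thresh(1.1596, 0.1246) = 1.035
Iteration 4: beta = 0.6, y = 1.035 + 0.6*(1.035 - 0.2042) = 1.5335
  grad(y) = -0.7988, v = y - alpha*grad = 1.5835
  prox(v) = soft_thresh(1.5835, 0.1246) = 1.459
f(x_4) = 3*1.459^2 - 10*1.459 + 1.99*|1.459| = -5.3006


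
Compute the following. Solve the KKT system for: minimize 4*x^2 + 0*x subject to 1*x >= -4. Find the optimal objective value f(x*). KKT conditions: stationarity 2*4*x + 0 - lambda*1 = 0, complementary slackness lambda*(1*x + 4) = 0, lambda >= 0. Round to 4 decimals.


Step 1: Try lambda = 0 (constraint inactive).
Stationarity: 2*4*x + 0 = 0
x* = 0/(2*4) = 0.0
Check constraint: 1*0.0 = 0.0 >= -4 -- satisfied.
Step 2: Compute optimal value.
f(x*) = 4*0.0^2 + 0*0.0 = 0.0


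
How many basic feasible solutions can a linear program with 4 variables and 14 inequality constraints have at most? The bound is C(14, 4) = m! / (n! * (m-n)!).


Each vertex corresponds to some choice of n active constraints out of m, so the number of vertices is at most C(m, n) = m! / (n!(m-n)!).
m = 14, n = 4
Numerator: 14 * 13 * 12 * 11
Denominator: 4! = 24
C(14, 4) = 1001


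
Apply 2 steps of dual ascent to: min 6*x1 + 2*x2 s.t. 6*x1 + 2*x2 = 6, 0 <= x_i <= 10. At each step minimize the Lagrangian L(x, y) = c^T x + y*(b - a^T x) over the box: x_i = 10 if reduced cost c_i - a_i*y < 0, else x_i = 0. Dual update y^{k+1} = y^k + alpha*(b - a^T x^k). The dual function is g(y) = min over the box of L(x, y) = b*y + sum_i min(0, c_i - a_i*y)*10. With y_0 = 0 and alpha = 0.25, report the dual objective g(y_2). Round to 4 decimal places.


Dual ascent for LP: min 6*x1 + 2*x2, 6*x1 + 2*x2 = 6, 0 <= x_i <= 10
Step 1: y^k = 0.0, reduced costs: (6.0, 2.0)
  x^k = (0.0, 0.0), subgradient = b - a^T x = 6.0
  y^{k+1} = 0.0 + 0.25*6.0 = 1.5
Step 2: y^k = 1.5, reduced costs: (-3.0, -1.0)
  x^k = (10.0, 10.0), subgradient = b - a^T x = -74.0
  y^{k+1} = 1.5 + 0.25*-74.0 = -17.0
Dual objective at y_2 = -17.0: reduced costs (108.0, 36.0), box minimizer x = (0.0, 0.0)
g(y_2) = b*y + (c1 - a1*y)*x1 + (c2 - a2*y)*x2 = 6*(-17.0) + 108.0*0.0 + 36.0*0.0 = -102.0 + 0.0 + 0.0 = -102.0


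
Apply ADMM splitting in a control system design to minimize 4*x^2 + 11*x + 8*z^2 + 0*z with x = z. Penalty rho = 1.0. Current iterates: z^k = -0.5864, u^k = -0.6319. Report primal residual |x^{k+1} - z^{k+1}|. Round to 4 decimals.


ADMM iteration with rho = 1.0, z^k = -0.5864, u^k = -0.6319
Step 1: x-update.
Minimize 4*x^2 + 11*x + (1.0/2)*(x + 0.5864 - 0.6319)^2
FOC: (2*4 + 1.0)*x = -11 + 1.0*(-0.5864 + 0.6319)
x^{k+1} = -1.2172
Step 2: z-update.
Minimize 8*z^2 + 0*z + (1.0/2)*(-1.2172 - z - 0.6319)^2
FOC: (2*8 + 1.0)*z = 0 + 1.0*(-1.2172 - 0.6319)
z^{k+1} = -0.1088
Step 3: u-update.
u^{k+1} = -0.6319 - 1.2172 + 0.1088 = -1.7403
Step 4: Primal residual = |-1.2172 + 0.1088| = 1.1084


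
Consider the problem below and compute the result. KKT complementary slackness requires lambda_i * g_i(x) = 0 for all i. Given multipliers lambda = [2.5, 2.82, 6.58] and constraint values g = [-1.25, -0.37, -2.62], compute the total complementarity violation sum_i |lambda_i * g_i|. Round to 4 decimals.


KKT complementary slackness check:
lambda_1 * g_1 = 2.5 * -1.25 = -3.125
lambda_2 * g_2 = 2.82 * -0.37 = -1.0434
lambda_3 * g_3 = 6.58 * -2.62 = -17.2396
Total violation = 3.125 + 1.0434 + 17.2396 = 21.408


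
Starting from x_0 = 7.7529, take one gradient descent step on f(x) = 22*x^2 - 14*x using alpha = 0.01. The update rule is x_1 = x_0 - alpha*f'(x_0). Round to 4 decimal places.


We compute the gradient at x_0 and apply the update.
f'(x) = 44*x - 14
f'(7.7529) = 44*7.7529 - 14 = 327.1276
x_1 = 7.7529 - 0.01*327.1276 = 4.4816


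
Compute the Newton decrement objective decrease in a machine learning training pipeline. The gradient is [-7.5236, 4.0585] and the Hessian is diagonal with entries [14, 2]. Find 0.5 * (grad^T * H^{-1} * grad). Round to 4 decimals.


Step 1: H is diagonal, so H^(-1) * g = [-0.5374, 2.0293].
Step 2: g^T H^(-1) g = sum_i g_i^2 / H_ii
  = (-7.5236)^2/14 + (4.0585)^2/2
  = 4.0432 + 8.2357 = 12.2789
Step 3: Objective decrease = 0.5 * g^T H^(-1) g = 6.1394


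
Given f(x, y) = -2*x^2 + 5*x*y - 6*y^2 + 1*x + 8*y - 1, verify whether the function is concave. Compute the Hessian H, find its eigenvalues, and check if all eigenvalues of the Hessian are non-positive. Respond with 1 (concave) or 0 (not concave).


The Hessian of f(x,y) = -2*x^2 + 5*x*y - 6*y^2 + 1*x + 8*y - 1 is:
H = [[-4, 5], [5, -12]]
Trace = -4 - 12 = -16
Determinant = -4*-12 - (5)^2 = 23
Discriminant = (-16)^2 - 4*23 = 164.0
Eigenvalues: lambda_1 = -14.4031, lambda_2 = -1.5969
The function is concave.

1


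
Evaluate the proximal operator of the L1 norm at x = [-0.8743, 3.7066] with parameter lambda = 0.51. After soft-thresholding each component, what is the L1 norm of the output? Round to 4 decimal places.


Soft-thresholding with lambda = 0.51:
prox(-0.8743) = sign(-0.8743)*max(|-0.8743| - 0.51, 0) = -0.3643
prox(3.7066) = sign(3.7066)*max(|3.7066| - 0.51, 0) = 3.1966
prox(x) = [-0.3643, 3.1966]
||prox(x)||_1 = 0.3643 + 3.1966 = 3.5609


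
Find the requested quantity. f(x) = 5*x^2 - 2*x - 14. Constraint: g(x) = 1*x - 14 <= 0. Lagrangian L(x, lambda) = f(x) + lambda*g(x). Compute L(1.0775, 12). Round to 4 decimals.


Step 1: Evaluate f(x).
f(1.0775) = 5*1.0775^2 - 2*1.0775 - 14 = -10.35
Step 2: Evaluate g(x).
g(1.0775) = 1*1.0775 - 14 = -12.9225
Step 3: Compute Lagrangian.
L = -10.35 + 12*-12.9225 = -165.42


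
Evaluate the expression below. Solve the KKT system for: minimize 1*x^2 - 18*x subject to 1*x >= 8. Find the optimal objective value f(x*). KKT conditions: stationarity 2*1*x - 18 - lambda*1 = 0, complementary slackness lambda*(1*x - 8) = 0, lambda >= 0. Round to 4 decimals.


Step 1: Try lambda = 0 (constraint inactive).
Stationarity: 2*1*x - 18 = 0
x* = 18/(2*1) = 9.0
Check constraint: 1*9.0 = 9.0 >= 8 -- satisfied.
Step 2: Compute optimal value.
f(x*) = 1*9.0^2 - 18*9.0 = -81.0


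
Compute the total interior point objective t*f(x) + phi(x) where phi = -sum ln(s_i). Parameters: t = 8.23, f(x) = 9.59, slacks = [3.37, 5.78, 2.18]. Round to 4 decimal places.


Step 1: Compute log-barrier.
ln values: [1.2149, 1.7544, 0.7793]
phi = -(1.2149 + 1.7544 + 0.7793) = -3.7486
Step 2: Compute augmented objective.
t*f(x) = 8.23*9.59 = 78.9257
Total = 78.9257 - 3.7486 = 75.1771


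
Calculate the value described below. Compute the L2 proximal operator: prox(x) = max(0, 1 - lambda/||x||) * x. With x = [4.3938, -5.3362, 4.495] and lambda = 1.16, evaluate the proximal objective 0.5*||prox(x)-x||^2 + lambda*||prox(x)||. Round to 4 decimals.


Step 1: Compute ||x||.
||x|| = 8.2453
Step 2: Compute scaling factor.
scale = max(0, 1 - 1.16/8.2453) = 0.8593
Step 3: prox(x) = [3.7757, -4.5855, 3.8626]
||prox(x)|| = 7.0853
Step 4: Proximal objective.
0.5*||prox-x||^2 = 0.6728
lambda*||prox|| = 8.2189
Total = 8.8918


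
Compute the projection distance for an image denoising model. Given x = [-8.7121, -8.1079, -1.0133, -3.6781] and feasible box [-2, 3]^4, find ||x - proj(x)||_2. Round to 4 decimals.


Project each component onto [-2, 3].
clip(-8.7121) = -2.0, clip(-8.1079) = -2.0, clip(-1.0133) = -1.0133, clip(-3.6781) = -2.0
Projection = [-2.0, -2.0, -1.0133, -2.0]
Squared diffs: [45.0523, 37.3064, 0.0, 2.816]
Distance = sqrt(85.1747) = 9.229


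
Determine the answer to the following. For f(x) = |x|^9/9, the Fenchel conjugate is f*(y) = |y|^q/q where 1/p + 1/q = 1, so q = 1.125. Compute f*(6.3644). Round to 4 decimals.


The conjugate exponent q satisfies 1/p + 1/q = 1.
p = 9, so q = 9/(9 - 1) = 1.125
|y|^q = 6.3644^1.125 = 8.021
f*(6.3644) = 8.021 / 1.125 = 7.1298


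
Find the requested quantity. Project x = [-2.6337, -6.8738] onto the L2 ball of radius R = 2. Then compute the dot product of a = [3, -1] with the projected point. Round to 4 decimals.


Step 1: Compute ||x|| (intermediates to 6 decimals).
||x|| = sqrt((-2.6337)^2 + (-6.8738)^2) = 7.36108
Step 2: Project.
Since ||x|| > R, scale = R/||x|| = 2/7.36108 = 0.271699, proj(x) = scale * x
proj(x) = [-0.715574, -1.867605]
Step 3: Dot product.
a^T * proj(x) = 3*(-0.715574) - 1*(-1.867605) = -0.2791


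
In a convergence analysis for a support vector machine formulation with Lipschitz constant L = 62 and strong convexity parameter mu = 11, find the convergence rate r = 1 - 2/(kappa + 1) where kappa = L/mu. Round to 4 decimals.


Step 1: Compute the condition number.
kappa = L/mu = 62/11 = 5.6364
Step 2: Compute the convergence rate.
r = 1 - 2/(kappa + 1) = 1 - 2*mu/(L + mu) = (L - mu)/(L + mu) = 51/73 = 0.6986


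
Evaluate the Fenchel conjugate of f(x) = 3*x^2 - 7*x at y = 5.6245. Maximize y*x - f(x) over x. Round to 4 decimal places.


f*(y) = sup_x {y*x - a*x^2 - b*x} = sup_x {(y-b)*x - a*x^2}
FOC: (y - b) - 2a*x = 0 => x* = (y - b)/(2a)
x* = (5.6245 + 7)/(2*3) = 2.1041
f*(5.6245) = (y-b)^2/(4a) = (5.6245 + 7)^2/(4*3)
= 159.378/12 = 13.2815


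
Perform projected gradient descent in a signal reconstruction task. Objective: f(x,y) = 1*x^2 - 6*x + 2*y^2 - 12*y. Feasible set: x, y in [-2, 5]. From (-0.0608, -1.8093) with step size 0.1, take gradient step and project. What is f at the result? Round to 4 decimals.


Step 1: Compute gradient at (-0.0608, -1.8093).
grad_x = 2*1*-0.0608 - 6 = -6.1216
grad_y = 2*2*-1.8093 - 12 = -19.2372
Step 2: Gradient step.
x_raw = -0.0608 - 0.1*-6.1216 = 0.5514
y_raw = -1.8093 - 0.1*-19.2372 = 0.1144
Step 3: Project onto [-2, 5].
x_proj = clip(0.5514) = 0.5514
y_proj = clip(0.1144) = 0.1144
Step 4: Evaluate f.
f(0.5514, 0.1144) = -4.351


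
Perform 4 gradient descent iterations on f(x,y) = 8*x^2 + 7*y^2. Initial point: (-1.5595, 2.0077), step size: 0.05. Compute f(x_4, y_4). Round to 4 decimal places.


Gradient descent on f(x,y) = 8*x^2 + 7*y^2.
Starting point: (-1.5595, 2.0077), alpha = 0.05
Step 1: grad_x = 2*8*-1.5595 = -24.952, grad_y = 2*7*2.0077 = 28.1078
  x_1 = -1.5595 - 0.05*-24.952 = -0.3119
  y_1 = 2.0077 - 0.05*28.1078 = 0.6023
Step 2: grad_x = 2*8*-0.3119 = -4.9904, grad_y = 2*7*0.6023 = 8.4323
  x_2 = -0.3119 - 0.05*-4.9904 = -0.0624
  y_2 = 0.6023 - 0.05*8.4323 = 0.1807
Step 3: grad_x = 2*8*-0.0624 = -0.9981, grad_y = 2*7*0.1807 = 2.5297
  x_3 = -0.0624 - 0.05*-0.9981 = -0.0125
  y_3 = 0.1807 - 0.05*2.5297 = 0.0542
Step 4: grad_x = 2*8*-0.0125 = -0.1996, grad_y = 2*7*0.0542 = 0.7589
  x_4 = -0.0125 - 0.05*-0.1996 = -0.0025
  y_4 = 0.0542 - 0.05*0.7589 = 0.0163
f(-0.0025, 0.0163) = 8*(-0.0025)^2 + 7*0.0163^2 = 0.0019


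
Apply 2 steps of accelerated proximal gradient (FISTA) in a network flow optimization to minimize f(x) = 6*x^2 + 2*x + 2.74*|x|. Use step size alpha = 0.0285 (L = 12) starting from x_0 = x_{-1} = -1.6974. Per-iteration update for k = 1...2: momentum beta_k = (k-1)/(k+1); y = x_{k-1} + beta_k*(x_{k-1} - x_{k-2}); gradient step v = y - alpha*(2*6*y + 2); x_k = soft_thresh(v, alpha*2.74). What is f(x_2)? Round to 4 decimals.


FISTA on f(x) = 6*x^2 + 2*x + 2.74*|x|
L = 12, alpha = 0.0285
Iteration 1: beta = 0.0, y = -1.6974 + 0.0*(-1.6974 + 1.6974) = -1.6974
  grad(y) = -18.3688, v = y - alpha*grad = -1.1739
  prox(v) = soft_thresh(-1.1739, 0.0781) = -1.0958
Iteration 2: beta = 0.3333, y = -1.0958 + 0.3333*(-1.0958 + 1.6974) = -0.8953
  grad(y) = -8.7432, v = y - alpha*grad = -0.6461
  prox(v) = soft_thresh(-0.6461, 0.0781) = -0.568
f(x_2) = 6*(-0.568)^2 + 2*(-0.568) + 2.74*|-0.568| = 2.356


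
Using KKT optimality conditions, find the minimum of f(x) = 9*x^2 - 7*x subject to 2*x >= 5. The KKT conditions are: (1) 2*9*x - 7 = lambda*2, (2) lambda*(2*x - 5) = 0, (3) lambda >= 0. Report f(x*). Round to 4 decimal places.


Step 1: Try lambda = 0 (constraint inactive).
x_unc = 7/(2*9) = 0.3889
Check: 2*0.3889 = 0.7778 < 5 -- violated!
Step 2: Constraint must be active: 2*x = 5
x* = 5/2 = 2.5
lambda = (2*9*2.5 - 7)/2 = 19.0
Step 3: Compute optimal value.
f(x*) = 9*2.5^2 - 7*2.5 = 38.75


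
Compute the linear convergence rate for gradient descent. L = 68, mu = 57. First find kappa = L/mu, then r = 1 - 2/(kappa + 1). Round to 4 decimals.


Step 1: Compute the condition number.
kappa = L/mu = 68/57 = 1.193
Step 2: Compute the convergence rate.
r = 1 - 2/(kappa + 1) = 1 - 2*mu/(L + mu) = (L - mu)/(L + mu) = 11/125 = 0.088


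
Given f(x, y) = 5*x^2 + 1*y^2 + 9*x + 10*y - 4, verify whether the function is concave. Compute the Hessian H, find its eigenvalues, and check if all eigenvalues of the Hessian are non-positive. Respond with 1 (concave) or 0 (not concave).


The Hessian of f(x,y) = 5*x^2 + 1*y^2 + 9*x + 10*y - 4 is:
H = [[10, 0], [0, 2]]
Trace = 10 + 2 = 12
Determinant = 10*2 - (0)^2 = 20
Discriminant = (12)^2 - 4*20 = 64.0
Eigenvalues: lambda_1 = 2.0, lambda_2 = 10.0
The function is not concave.

0


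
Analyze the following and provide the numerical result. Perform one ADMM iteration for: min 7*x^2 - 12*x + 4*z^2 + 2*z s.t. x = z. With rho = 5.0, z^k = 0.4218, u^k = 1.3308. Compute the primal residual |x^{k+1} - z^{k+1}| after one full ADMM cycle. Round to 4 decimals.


ADMM iteration with rho = 5.0, z^k = 0.4218, u^k = 1.3308
Step 1: x-update.
Minimize 7*x^2 - 12*x + (5.0/2)*(x - 0.4218 + 1.3308)^2
FOC: (2*7 + 5.0)*x = 12 + 5.0*(0.4218 - 1.3308)
x^{k+1} = 0.3924
Step 2: z-update.
Minimize 4*z^2 + 2*z + (5.0/2)*(0.3924 - z + 1.3308)^2
FOC: (2*4 + 5.0)*z = -2 + 5.0*(0.3924 + 1.3308)
z^{k+1} = 0.5089
Step 3: u-update.
u^{k+1} = 1.3308 + 0.3924 - 0.5089 = 1.2143
Step 4: Primal residual = |0.3924 - 0.5089| = 0.1165


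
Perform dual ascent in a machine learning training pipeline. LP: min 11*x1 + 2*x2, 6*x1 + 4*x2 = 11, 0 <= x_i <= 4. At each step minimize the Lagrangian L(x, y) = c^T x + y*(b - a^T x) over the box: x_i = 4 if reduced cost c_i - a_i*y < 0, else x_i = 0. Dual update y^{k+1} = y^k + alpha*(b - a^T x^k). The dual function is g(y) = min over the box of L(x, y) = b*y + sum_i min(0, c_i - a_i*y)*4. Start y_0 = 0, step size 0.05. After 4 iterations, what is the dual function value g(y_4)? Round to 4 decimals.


Dual ascent for LP: min 11*x1 + 2*x2, 6*x1 + 4*x2 = 11, 0 <= x_i <= 4
Step 1: y^k = 0.0, reduced costs: (11.0, 2.0)
  x^k = (0.0, 0.0), subgradient = b - a^T x = 11.0
  y^{k+1} = 0.0 + 0.05*11.0 = 0.55
Step 2: y^k = 0.55, reduced costs: (7.7, -0.2)
  x^k = (0.0, 4.0), subgradient = b - a^T x = -5.0
  y^{k+1} = 0.55 + 0.05*-5.0 = 0.3
Step 3: y^k = 0.3, reduced costs: (9.2, 0.8)
  x^k = (0.0, 0.0), subgradient = b - a^T x = 11.0
  y^{k+1} = 0.3 + 0.05*11.0 = 0.85
Step 4: y^k = 0.85, reduced costs: (5.9, -1.4)
  x^k = (0.0, 4.0), subgradient = b - a^T x = -5.0
  y^{k+1} = 0.85 + 0.05*-5.0 = 0.6
Dual objective at y_4 = 0.6: reduced costs (7.4, -0.4), box minimizer x = (0.0, 4.0)
g(y_4) = b*y + (c1 - a1*y)*x1 + (c2 - a2*y)*x2 = 11*0.6 + 7.4*0.0 + (-0.4)*4.0 = 6.6 + 0.0 - 1.6 = 5.0
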